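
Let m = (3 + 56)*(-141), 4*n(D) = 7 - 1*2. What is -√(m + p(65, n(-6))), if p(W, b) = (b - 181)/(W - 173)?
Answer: -I*√10779267/36 ≈ -91.199*I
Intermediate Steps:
n(D) = 5/4 (n(D) = (7 - 1*2)/4 = (7 - 2)/4 = (¼)*5 = 5/4)
p(W, b) = (-181 + b)/(-173 + W)
m = -8319 (m = 59*(-141) = -8319)
-√(m + p(65, n(-6))) = -√(-8319 + (-181 + 5/4)/(-173 + 65)) = -√(-8319 - 719/4/(-108)) = -√(-8319 - 1/108*(-719/4)) = -√(-8319 + 719/432) = -√(-3593089/432) = -I*√10779267/36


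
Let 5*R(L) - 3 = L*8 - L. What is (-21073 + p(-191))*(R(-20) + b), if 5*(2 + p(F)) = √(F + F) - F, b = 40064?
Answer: -21056048672/25 + 200183*I*√382/25 ≈ -8.4224e+8 + 1.565e+5*I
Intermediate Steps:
R(L) = ⅗ + 7*L/5 (R(L) = ⅗ + (L*8 - L)/5 = ⅗ + (8*L - L)/5 = ⅗ + (7*L)/5 = ⅗ + 7*L/5)
p(F) = -2 - F/5 + √2*√F/5 (p(F) = -2 + (√(F + F) - F)/5 = -2 + (√(2*F) - F)/5 = -2 + (√2*√F - F)/5 = -2 + (-F + √2*√F)/5 = -2 + (-F/5 + √2*√F/5) = -2 - F/5 + √2*√F/5)
(-21073 + p(-191))*(R(-20) + b) = (-21073 + (-2 - ⅕*(-191) + √2*√(-191)/5))*((⅗ + (7/5)*(-20)) + 40064) = (-21073 + (-2 + 191/5 + √2*(I*√191)/5))*((⅗ - 28) + 40064) = (-21073 + (-2 + 191/5 + I*√382/5))*(-137/5 + 40064) = (-21073 + (181/5 + I*√382/5))*(200183/5) = (-105184/5 + I*√382/5)*(200183/5) = -21056048672/25 + 200183*I*√382/25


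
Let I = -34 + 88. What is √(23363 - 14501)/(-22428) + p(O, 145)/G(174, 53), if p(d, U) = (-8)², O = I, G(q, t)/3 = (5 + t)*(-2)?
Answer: -16/87 - √8862/22428 ≈ -0.18811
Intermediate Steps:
I = 54
G(q, t) = -30 - 6*t (G(q, t) = 3*((5 + t)*(-2)) = 3*(-10 - 2*t) = -30 - 6*t)
O = 54
p(d, U) = 64
√(23363 - 14501)/(-22428) + p(O, 145)/G(174, 53) = √(23363 - 14501)/(-22428) + 64/(-30 - 6*53) = √8862*(-1/22428) + 64/(-30 - 318) = -√8862/22428 + 64/(-348) = -√8862/22428 + 64*(-1/348) = -√8862/22428 - 16/87 = -16/87 - √8862/22428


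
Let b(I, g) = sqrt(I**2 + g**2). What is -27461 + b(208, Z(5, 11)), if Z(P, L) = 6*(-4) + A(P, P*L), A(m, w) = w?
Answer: -27461 + 5*sqrt(1769) ≈ -27251.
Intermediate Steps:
Z(P, L) = -24 + L*P (Z(P, L) = 6*(-4) + P*L = -24 + L*P)
-27461 + b(208, Z(5, 11)) = -27461 + sqrt(208**2 + (-24 + 11*5)**2) = -27461 + sqrt(43264 + (-24 + 55)**2) = -27461 + sqrt(43264 + 31**2) = -27461 + sqrt(43264 + 961) = -27461 + sqrt(44225) = -27461 + 5*sqrt(1769)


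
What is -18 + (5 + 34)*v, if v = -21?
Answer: -837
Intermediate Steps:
-18 + (5 + 34)*v = -18 + (5 + 34)*(-21) = -18 + 39*(-21) = -18 - 819 = -837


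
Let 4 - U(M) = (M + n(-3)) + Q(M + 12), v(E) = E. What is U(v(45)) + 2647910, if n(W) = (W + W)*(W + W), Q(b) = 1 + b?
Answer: 2647775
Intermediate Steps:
n(W) = 4*W² (n(W) = (2*W)*(2*W) = 4*W²)
U(M) = -45 - 2*M (U(M) = 4 - ((M + 4*(-3)²) + (1 + (M + 12))) = 4 - ((M + 4*9) + (1 + (12 + M))) = 4 - ((M + 36) + (13 + M)) = 4 - ((36 + M) + (13 + M)) = 4 - (49 + 2*M) = 4 + (-49 - 2*M) = -45 - 2*M)
U(v(45)) + 2647910 = (-45 - 2*45) + 2647910 = (-45 - 90) + 2647910 = -135 + 2647910 = 2647775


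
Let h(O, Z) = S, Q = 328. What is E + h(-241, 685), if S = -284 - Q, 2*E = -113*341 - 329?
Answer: -20043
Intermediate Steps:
E = -19431 (E = (-113*341 - 329)/2 = (-38533 - 329)/2 = (½)*(-38862) = -19431)
S = -612 (S = -284 - 1*328 = -284 - 328 = -612)
h(O, Z) = -612
E + h(-241, 685) = -19431 - 612 = -20043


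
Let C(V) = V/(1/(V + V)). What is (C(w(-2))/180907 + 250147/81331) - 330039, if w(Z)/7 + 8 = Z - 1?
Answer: -4855932184385136/14713347217 ≈ -3.3004e+5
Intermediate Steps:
w(Z) = -63 + 7*Z (w(Z) = -56 + 7*(Z - 1) = -56 + 7*(-1 + Z) = -56 + (-7 + 7*Z) = -63 + 7*Z)
C(V) = 2*V² (C(V) = V/(1/(2*V)) = V/((1/(2*V))) = V*(2*V) = 2*V²)
(C(w(-2))/180907 + 250147/81331) - 330039 = ((2*(-63 + 7*(-2))²)/180907 + 250147/81331) - 330039 = ((2*(-63 - 14)²)*(1/180907) + 250147*(1/81331)) - 330039 = ((2*(-77)²)*(1/180907) + 250147/81331) - 330039 = ((2*5929)*(1/180907) + 250147/81331) - 330039 = (11858*(1/180907) + 250147/81331) - 330039 = (11858/180907 + 250147/81331) - 330039 = 46217766327/14713347217 - 330039 = -4855932184385136/14713347217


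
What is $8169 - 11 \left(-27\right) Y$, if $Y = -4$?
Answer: $6981$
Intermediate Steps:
$8169 - 11 \left(-27\right) Y = 8169 - 11 \left(-27\right) \left(-4\right) = 8169 - \left(-297\right) \left(-4\right) = 8169 - 1188 = 6981$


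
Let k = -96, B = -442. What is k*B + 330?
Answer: 42762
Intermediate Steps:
k*B + 330 = -96*(-442) + 330 = 42432 + 330 = 42762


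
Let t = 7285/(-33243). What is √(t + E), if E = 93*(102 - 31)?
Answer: 62*√1898208543/33243 ≈ 81.257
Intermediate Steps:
t = -7285/33243 (t = 7285*(-1/33243) = -7285/33243 ≈ -0.21914)
E = 6603 (E = 93*71 = 6603)
√(t + E) = √(-7285/33243 + 6603) = √(219496244/33243) = 62*√1898208543/33243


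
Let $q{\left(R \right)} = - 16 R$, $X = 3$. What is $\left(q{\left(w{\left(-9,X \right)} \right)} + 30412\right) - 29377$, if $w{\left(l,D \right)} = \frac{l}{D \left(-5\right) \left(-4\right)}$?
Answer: $\frac{5187}{5} \approx 1037.4$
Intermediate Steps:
$w{\left(l,D \right)} = \frac{l}{20 D}$ ($w{\left(l,D \right)} = \frac{l}{- 5 D \left(-4\right)} = \frac{l}{20 D}$)
$\left(q{\left(w{\left(-9,X \right)} \right)} + 30412\right) - 29377 = \left(- 16 \cdot \frac{1}{20} \left(-9\right) \frac{1}{3} + 30412\right) - 29377 = \left(\left(-16\right) \left(- \frac{3}{20}\right) + 30412\right) - 29377 = \left(\frac{12}{5} + 30412\right) - 29377 = \frac{152072}{5} - 29377 = \frac{5187}{5}$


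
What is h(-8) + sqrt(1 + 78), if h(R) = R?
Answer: -8 + sqrt(79) ≈ 0.88819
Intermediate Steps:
h(-8) + sqrt(1 + 78) = -8 + sqrt(1 + 78) = -8 + sqrt(79)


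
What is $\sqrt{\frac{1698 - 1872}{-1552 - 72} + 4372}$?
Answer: $\frac{\sqrt{856933}}{14} \approx 66.122$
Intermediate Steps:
$\sqrt{\frac{1698 - 1872}{-1552 - 72} + 4372} = \sqrt{- \frac{174}{-1624} + 4372} = \sqrt{\left(-174\right) \left(- \frac{1}{1624}\right) + 4372} = \sqrt{\frac{3}{28} + 4372} = \sqrt{\frac{122419}{28}} = \frac{\sqrt{856933}}{14}$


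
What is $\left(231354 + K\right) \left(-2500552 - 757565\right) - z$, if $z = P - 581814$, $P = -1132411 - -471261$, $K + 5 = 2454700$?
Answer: $-8751460666769$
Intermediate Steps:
$K = 2454695$ ($K = -5 + 2454700 = 2454695$)
$P = -661150$ ($P = -1132411 + 471261 = -661150$)
$z = -1242964$ ($z = -661150 - 581814 = -1242964$)
$\left(231354 + K\right) \left(-2500552 - 757565\right) - z = \left(231354 + 2454695\right) \left(-2500552 - 757565\right) - -1242964 = 2686049 \left(-3258117\right) + 1242964 = -8751461909733 + 1242964 = -8751460666769$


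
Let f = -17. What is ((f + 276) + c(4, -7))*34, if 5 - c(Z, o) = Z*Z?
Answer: 8432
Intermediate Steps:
c(Z, o) = 5 - Z² (c(Z, o) = 5 - Z*Z = 5 - Z²)
((f + 276) + c(4, -7))*34 = ((-17 + 276) + (5 - 1*4²))*34 = (259 + (5 - 1*16))*34 = (259 + (5 - 16))*34 = (259 - 11)*34 = 248*34 = 8432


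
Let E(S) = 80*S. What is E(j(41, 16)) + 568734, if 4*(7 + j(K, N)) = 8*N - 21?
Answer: 570314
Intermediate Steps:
j(K, N) = -49/4 + 2*N (j(K, N) = -7 + (8*N - 21)/4 = -7 + (-21 + 8*N)/4 = -7 + (-21/4 + 2*N) = -49/4 + 2*N)
E(j(41, 16)) + 568734 = 80*(-49/4 + 2*16) + 568734 = 80*(-49/4 + 32) + 568734 = 80*(79/4) + 568734 = 1580 + 568734 = 570314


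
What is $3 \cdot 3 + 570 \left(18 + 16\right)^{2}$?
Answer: $658929$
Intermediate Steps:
$3 \cdot 3 + 570 \left(18 + 16\right)^{2} = 9 + 570 \cdot 34^{2} = 9 + 570 \cdot 1156 = 9 + 658920 = 658929$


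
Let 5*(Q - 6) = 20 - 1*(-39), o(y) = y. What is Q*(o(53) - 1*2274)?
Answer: -197669/5 ≈ -39534.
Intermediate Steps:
Q = 89/5 (Q = 6 + (20 - 1*(-39))/5 = 6 + (20 + 39)/5 = 6 + (1/5)*59 = 6 + 59/5 = 89/5 ≈ 17.800)
Q*(o(53) - 1*2274) = 89*(53 - 1*2274)/5 = 89*(53 - 2274)/5 = (89/5)*(-2221) = -197669/5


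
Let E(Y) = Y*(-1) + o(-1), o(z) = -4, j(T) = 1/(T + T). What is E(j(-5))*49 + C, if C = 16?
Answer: -1751/10 ≈ -175.10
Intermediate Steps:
j(T) = 1/(2*T)
E(Y) = -4 - Y (E(Y) = Y*(-1) - 4 = -Y - 4 = -4 - Y)
E(j(-5))*49 + C = (-4 - 1/(2*(-5)))*49 + 16 = (-4 - (-1)/(2*5))*49 + 16 = (-4 - 1*(-1/10))*49 + 16 = (-4 + 1/10)*49 + 16 = -39/10*49 + 16 = -1911/10 + 16 = -1751/10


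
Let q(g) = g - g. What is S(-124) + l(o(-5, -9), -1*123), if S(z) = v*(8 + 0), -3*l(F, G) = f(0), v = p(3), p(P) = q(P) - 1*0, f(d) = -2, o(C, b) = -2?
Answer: ⅔ ≈ 0.66667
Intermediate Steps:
q(g) = 0
p(P) = 0 (p(P) = 0 - 1*0 = 0 + 0 = 0)
v = 0
l(F, G) = ⅔ (l(F, G) = -⅓*(-2) = ⅔)
S(z) = 0 (S(z) = 0*(8 + 0) = 0*8 = 0)
S(-124) + l(o(-5, -9), -1*123) = 0 + ⅔ = ⅔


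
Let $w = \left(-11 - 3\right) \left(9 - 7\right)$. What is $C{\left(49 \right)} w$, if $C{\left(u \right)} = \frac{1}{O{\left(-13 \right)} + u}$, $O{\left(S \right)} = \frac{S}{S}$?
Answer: $- \frac{14}{25} \approx -0.56$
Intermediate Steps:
$O{\left(S \right)} = 1$
$C{\left(u \right)} = \frac{1}{1 + u}$
$w = -28$ ($w = \left(-14\right) 2 = -28$)
$C{\left(49 \right)} w = \frac{1}{1 + 49} \left(-28\right) = \frac{1}{50} \left(-28\right) = - \frac{14}{25}$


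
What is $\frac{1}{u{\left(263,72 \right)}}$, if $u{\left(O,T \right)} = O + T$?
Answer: $\frac{1}{335} \approx 0.0029851$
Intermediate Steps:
$\frac{1}{u{\left(263,72 \right)}} = \frac{1}{263 + 72} = \frac{1}{335}$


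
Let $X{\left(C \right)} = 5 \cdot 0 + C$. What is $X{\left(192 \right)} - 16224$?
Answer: $-16032$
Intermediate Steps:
$X{\left(C \right)} = C$ ($X{\left(C \right)} = 0 + C = C$)
$X{\left(192 \right)} - 16224 = 192 - 16224 = -16032$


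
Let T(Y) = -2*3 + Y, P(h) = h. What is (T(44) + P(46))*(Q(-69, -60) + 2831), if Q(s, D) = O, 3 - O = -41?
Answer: 241500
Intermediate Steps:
O = 44 (O = 3 - 1*(-41) = 3 + 41 = 44)
Q(s, D) = 44
T(Y) = -6 + Y
(T(44) + P(46))*(Q(-69, -60) + 2831) = ((-6 + 44) + 46)*(44 + 2831) = (38 + 46)*2875 = 84*2875 = 241500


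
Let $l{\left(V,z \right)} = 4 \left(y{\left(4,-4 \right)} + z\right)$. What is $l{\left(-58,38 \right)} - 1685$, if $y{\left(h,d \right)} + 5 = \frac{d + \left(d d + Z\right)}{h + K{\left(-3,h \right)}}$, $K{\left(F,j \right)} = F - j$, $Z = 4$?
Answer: $- \frac{4723}{3} \approx -1574.3$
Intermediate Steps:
$y{\left(h,d \right)} = - \frac{19}{3} - \frac{d}{3} - \frac{d^{2}}{3}$ ($y{\left(h,d \right)} = -5 + \frac{d + \left(d d + 4\right)}{h - \left(3 + h\right)} = -5 + \frac{d + \left(d^{2} + 4\right)}{-3} = -5 + \left(d + \left(4 + d^{2}\right)\right) \left(- \frac{1}{3}\right) = -5 + \left(4 + d + d^{2}\right) \left(- \frac{1}{3}\right) = -5 - \left(\frac{4}{3} + \frac{d}{3} + \frac{d^{2}}{3}\right) = - \frac{19}{3} - \frac{d}{3} - \frac{d^{2}}{3}$)
$l{\left(V,z \right)} = - \frac{124}{3} + 4 z$ ($l{\left(V,z \right)} = 4 \left(\left(- \frac{19}{3} - - \frac{4}{3} - \frac{\left(-4\right)^{2}}{3}\right) + z\right) = 4 \left(\left(- \frac{19}{3} + \frac{4}{3} - \frac{16}{3}\right) + z\right) = 4 \left(- \frac{31}{3} + z\right) = - \frac{124}{3} + 4 z$)
$l{\left(-58,38 \right)} - 1685 = \left(- \frac{124}{3} + 4 \cdot 38\right) - 1685 = \left(- \frac{124}{3} + 152\right) - 1685 = \frac{332}{3} - 1685 = - \frac{4723}{3}$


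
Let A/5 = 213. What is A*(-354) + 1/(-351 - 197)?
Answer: -206601481/548 ≈ -3.7701e+5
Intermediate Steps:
A = 1065 (A = 5*213 = 1065)
A*(-354) + 1/(-351 - 197) = 1065*(-354) + 1/(-351 - 197) = -377010 + 1/(-548) = -377010 - 1/548 = -206601481/548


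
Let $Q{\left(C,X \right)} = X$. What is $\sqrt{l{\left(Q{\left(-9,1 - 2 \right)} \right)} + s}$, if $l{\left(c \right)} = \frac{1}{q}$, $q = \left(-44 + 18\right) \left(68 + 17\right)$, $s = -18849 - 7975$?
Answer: $\frac{i \sqrt{131011100610}}{2210} \approx 163.78 i$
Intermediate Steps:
$s = -26824$ ($s = -18849 - 7975 = -26824$)
$q = -2210$ ($q = \left(-26\right) 85 = -2210$)
$l{\left(c \right)} = - \frac{1}{2210}$ ($l{\left(c \right)} = \frac{1}{-2210} = - \frac{1}{2210}$)
$\sqrt{l{\left(Q{\left(-9,1 - 2 \right)} \right)} + s} = \sqrt{- \frac{1}{2210} - 26824} = \sqrt{- \frac{59281041}{2210}} = \frac{i \sqrt{131011100610}}{2210}$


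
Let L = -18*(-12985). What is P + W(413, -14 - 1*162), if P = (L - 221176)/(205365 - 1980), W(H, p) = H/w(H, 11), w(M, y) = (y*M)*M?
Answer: 8176601/131996865 ≈ 0.061945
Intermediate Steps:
w(M, y) = y*M² (w(M, y) = (M*y)*M = y*M²)
L = 233730
W(H, p) = 1/(11*H) (W(H, p) = H/((11*H²)) = H*(1/(11*H²)) = 1/(11*H))
P = 12554/203385 (P = (233730 - 221176)/(205365 - 1980) = 12554/203385 ≈ 0.061725)
P + W(413, -14 - 1*162) = 12554/203385 + (1/11)/413 = 12554/203385 + (1/11)*(1/413) = 12554/203385 + 1/4543 = 8176601/131996865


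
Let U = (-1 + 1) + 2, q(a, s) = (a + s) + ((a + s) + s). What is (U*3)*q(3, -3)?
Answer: -18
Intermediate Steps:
q(a, s) = 2*a + 3*s (q(a, s) = (a + s) + (a + 2*s) = 2*a + 3*s)
U = 2 (U = 0 + 2 = 2)
(U*3)*q(3, -3) = (2*3)*(2*3 + 3*(-3)) = 6*(6 - 9) = 6*(-3) = -18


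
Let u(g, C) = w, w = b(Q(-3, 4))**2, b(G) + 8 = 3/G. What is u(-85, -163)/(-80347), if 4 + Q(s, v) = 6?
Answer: -169/321388 ≈ -0.00052584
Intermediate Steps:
Q(s, v) = 2 (Q(s, v) = -4 + 6 = 2)
b(G) = -8 + 3/G
w = 169/4 (w = (-8 + 3/2)**2 = (-13/2)**2 = 169/4 ≈ 42.250)
u(g, C) = 169/4
u(-85, -163)/(-80347) = (169/4)/(-80347) = (169/4)*(-1/80347) = -169/321388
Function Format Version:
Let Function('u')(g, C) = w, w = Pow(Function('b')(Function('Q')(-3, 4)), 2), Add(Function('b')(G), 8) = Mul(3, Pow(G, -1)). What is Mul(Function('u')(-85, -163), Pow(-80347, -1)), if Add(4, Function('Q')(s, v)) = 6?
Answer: Rational(-169, 321388) ≈ -0.00052584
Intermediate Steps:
Function('Q')(s, v) = 2 (Function('Q')(s, v) = Add(-4, 6) = 2)
Function('b')(G) = Add(-8, Mul(3, Pow(G, -1)))
w = Rational(169, 4) (w = Pow(Add(-8, Mul(3, Pow(2, -1))), 2) = Pow(Add(-8, Mul(3, Rational(1, 2))), 2) = Pow(Add(-8, Rational(3, 2)), 2) = Pow(Rational(-13, 2), 2) = Rational(169, 4) ≈ 42.250)
Function('u')(g, C) = Rational(169, 4)
Mul(Function('u')(-85, -163), Pow(-80347, -1)) = Mul(Rational(169, 4), Pow(-80347, -1)) = Mul(Rational(169, 4), Rational(-1, 80347)) = Rational(-169, 321388)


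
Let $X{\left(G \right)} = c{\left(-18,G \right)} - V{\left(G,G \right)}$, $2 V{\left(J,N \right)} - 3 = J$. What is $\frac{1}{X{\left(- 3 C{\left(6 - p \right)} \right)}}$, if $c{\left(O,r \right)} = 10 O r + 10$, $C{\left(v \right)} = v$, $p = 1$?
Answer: $\frac{1}{2716} \approx 0.00036819$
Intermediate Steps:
$V{\left(J,N \right)} = \frac{3}{2} + \frac{J}{2}$
$c{\left(O,r \right)} = 10 + 10 O r$ ($c{\left(O,r \right)} = 10 O r + 10 = 10 + 10 O r$)
$X{\left(G \right)} = \frac{17}{2} - \frac{361 G}{2}$ ($X{\left(G \right)} = \left(10 + 10 \left(-18\right) G\right) - \left(\frac{3}{2} + \frac{G}{2}\right) = \left(10 - 180 G\right) - \left(\frac{3}{2} + \frac{G}{2}\right) = \frac{17}{2} - \frac{361 G}{2}$)
$\frac{1}{X{\left(- 3 C{\left(6 - p \right)} \right)}} = \frac{1}{\frac{17}{2} - \frac{361 \left(- 3 \left(6 - 1\right)\right)}{2}} = \frac{1}{\frac{17}{2} - \frac{361 \left(\left(-3\right) 5\right)}{2}} = \frac{1}{\frac{17}{2} - - \frac{5415}{2}} = \frac{1}{\frac{17}{2} + \frac{5415}{2}} = \frac{1}{2716}$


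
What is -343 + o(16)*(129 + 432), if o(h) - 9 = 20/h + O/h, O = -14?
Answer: 39331/8 ≈ 4916.4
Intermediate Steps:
o(h) = 9 + 6/h (o(h) = 9 + (20/h - 14/h) = 9 + 6/h)
-343 + o(16)*(129 + 432) = -343 + (9 + 6/16)*(129 + 432) = -343 + (9 + 6*(1/16))*561 = -343 + (9 + 3/8)*561 = -343 + (75/8)*561 = -343 + 42075/8 = 39331/8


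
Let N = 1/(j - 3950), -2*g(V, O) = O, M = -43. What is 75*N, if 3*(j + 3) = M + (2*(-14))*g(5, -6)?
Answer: -225/11986 ≈ -0.018772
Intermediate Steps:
g(V, O) = -O/2
j = -136/3 (j = -3 + (-43 + (2*(-14))*(-½*(-6)))/3 = -3 + (-43 - 28*3)/3 = -3 + (-43 - 84)/3 = -3 + (⅓)*(-127) = -3 - 127/3 = -136/3 ≈ -45.333)
N = -3/11986 (N = 1/(-136/3 - 3950) = 1/(-11986/3) = -3/11986 ≈ -0.00025029)
75*N = 75*(-3/11986) = -225/11986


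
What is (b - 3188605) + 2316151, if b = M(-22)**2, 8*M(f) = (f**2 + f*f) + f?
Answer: -13735535/16 ≈ -8.5847e+5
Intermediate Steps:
M(f) = f**2/4 + f/8 (M(f) = ((f**2 + f*f) + f)/8 = ((f**2 + f**2) + f)/8 = (2*f**2 + f)/8 = (f + 2*f**2)/8 = f**2/4 + f/8)
b = 223729/16 (b = ((1/8)*(-22)*(1 + 2*(-22)))**2 = ((1/8)*(-22)*(1 - 44))**2 = ((1/8)*(-22)*(-43))**2 = (473/4)**2 = 223729/16 ≈ 13983.)
(b - 3188605) + 2316151 = (223729/16 - 3188605) + 2316151 = -50793951/16 + 2316151 = -13735535/16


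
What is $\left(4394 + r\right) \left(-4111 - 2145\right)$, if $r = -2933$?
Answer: $-9140016$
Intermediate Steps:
$\left(4394 + r\right) \left(-4111 - 2145\right) = \left(4394 - 2933\right) \left(-4111 - 2145\right) = 1461 \left(-6256\right) = -9140016$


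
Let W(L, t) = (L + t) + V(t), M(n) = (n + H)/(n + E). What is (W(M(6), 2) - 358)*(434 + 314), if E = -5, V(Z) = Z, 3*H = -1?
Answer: -781660/3 ≈ -2.6055e+5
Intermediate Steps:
H = -⅓ (H = (⅓)*(-1) = -⅓ ≈ -0.33333)
M(n) = (-⅓ + n)/(-5 + n) (M(n) = (n - ⅓)/(n - 5) = (-⅓ + n)/(-5 + n))
W(L, t) = L + 2*t (W(L, t) = (L + t) + t = L + 2*t)
(W(M(6), 2) - 358)*(434 + 314) = (((-⅓ + 6)/(-5 + 6) + 2*2) - 358)*(434 + 314) = (((17/3)/1 + 4) - 358)*748 = ((1*(17/3) + 4) - 358)*748 = ((17/3 + 4) - 358)*748 = (29/3 - 358)*748 = -1045/3*748 = -781660/3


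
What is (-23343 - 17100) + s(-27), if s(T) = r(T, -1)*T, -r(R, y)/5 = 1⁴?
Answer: -40308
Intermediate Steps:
r(R, y) = -5 (r(R, y) = -5*1⁴ = -5*1 = -5)
s(T) = -5*T
(-23343 - 17100) + s(-27) = (-23343 - 17100) - 5*(-27) = -40443 + 135 = -40308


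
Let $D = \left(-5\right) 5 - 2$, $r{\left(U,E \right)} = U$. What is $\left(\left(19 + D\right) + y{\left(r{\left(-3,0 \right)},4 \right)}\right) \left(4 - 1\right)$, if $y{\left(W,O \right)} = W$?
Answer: $-33$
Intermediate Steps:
$D = -27$ ($D = -25 - 2 = -27$)
$\left(\left(19 + D\right) + y{\left(r{\left(-3,0 \right)},4 \right)}\right) \left(4 - 1\right) = \left(\left(19 - 27\right) - 3\right) \left(4 - 1\right) = \left(-8 - 3\right) 3 = \left(-11\right) 3 = -33$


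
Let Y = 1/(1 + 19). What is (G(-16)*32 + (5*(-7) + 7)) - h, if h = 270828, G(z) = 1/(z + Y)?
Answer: -86403704/319 ≈ -2.7086e+5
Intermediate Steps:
Y = 1/20 ≈ 0.050000
G(z) = 1/(1/20 + z) (G(z) = 1/(z + 1/20) = 1/(1/20 + z))
(G(-16)*32 + (5*(-7) + 7)) - h = ((20/(1 + 20*(-16)))*32 + (5*(-7) + 7)) - 1*270828 = ((20/(1 - 320))*32 + (-35 + 7)) - 270828 = ((20/(-319))*32 - 28) - 270828 = ((20*(-1/319))*32 - 28) - 270828 = (-20/319*32 - 28) - 270828 = (-640/319 - 28) - 270828 = -9572/319 - 270828 = -86403704/319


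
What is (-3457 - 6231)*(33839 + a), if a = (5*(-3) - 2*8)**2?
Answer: -337142400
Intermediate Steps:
a = 961 (a = (-15 - 16)**2 = (-31)**2 = 961)
(-3457 - 6231)*(33839 + a) = (-3457 - 6231)*(33839 + 961) = -9688*34800 = -337142400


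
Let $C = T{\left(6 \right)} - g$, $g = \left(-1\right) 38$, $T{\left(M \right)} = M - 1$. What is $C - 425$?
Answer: $-382$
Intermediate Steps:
$T{\left(M \right)} = -1 + M$
$g = -38$
$C = 43$ ($C = \left(-1 + 6\right) - -38 = 5 + 38 = 43$)
$C - 425 = 43 - 425 = -382$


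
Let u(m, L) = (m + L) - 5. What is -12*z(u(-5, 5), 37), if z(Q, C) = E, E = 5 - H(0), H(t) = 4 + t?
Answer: -12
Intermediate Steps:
u(m, L) = -5 + L + m (u(m, L) = (L + m) - 5 = -5 + L + m)
E = 1 (E = 5 - (4 + 0) = 5 - 1*4 = 5 - 4 = 1)
z(Q, C) = 1
-12*z(u(-5, 5), 37) = -12*1 = -12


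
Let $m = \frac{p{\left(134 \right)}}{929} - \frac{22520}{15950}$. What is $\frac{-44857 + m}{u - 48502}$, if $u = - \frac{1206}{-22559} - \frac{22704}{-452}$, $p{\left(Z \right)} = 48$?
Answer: $\frac{169440835176697361}{183013807386319360} \approx 0.92584$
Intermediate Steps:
$u = \frac{128181162}{2549167}$ ($u = \left(-1206\right) \left(- \frac{1}{22559}\right) - - \frac{5676}{113} = \frac{1206}{22559} + \frac{5676}{113} = \frac{128181162}{2549167} \approx 50.284$)
$m = - \frac{2015548}{1481755}$ ($m = \frac{48}{929} - \frac{22520}{15950} = 48 \cdot \frac{1}{929} - \frac{2252}{1595} = \frac{48}{929} - \frac{2252}{1595} = - \frac{2015548}{1481755} \approx -1.3602$)
$\frac{-44857 + m}{u - 48502} = \frac{-44857 - \frac{2015548}{1481755}}{\frac{128181162}{2549167} - 48502} = - \frac{66469099583}{1481755 \left(- \frac{123511516672}{2549167}\right)} = \left(- \frac{66469099583}{1481755}\right) \left(- \frac{2549167}{123511516672}\right) = \frac{169440835176697361}{183013807386319360}$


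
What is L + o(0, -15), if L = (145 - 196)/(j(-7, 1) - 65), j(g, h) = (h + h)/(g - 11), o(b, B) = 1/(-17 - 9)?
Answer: 2837/3809 ≈ 0.74481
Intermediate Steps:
o(b, B) = -1/26 (o(b, B) = 1/(-26) = -1/26)
j(g, h) = 2*h/(-11 + g) (j(g, h) = (2*h)/(-11 + g) = 2*h/(-11 + g))
L = 459/586 (L = (145 - 196)/(2*1/(-11 - 7) - 65) = -51/(2*1/(-18) - 65) = -51/(2*1*(-1/18) - 65) = -51/(-⅑ - 65) = -51/(-586/9) = -51*(-9/586) = 459/586 ≈ 0.78328)
L + o(0, -15) = 459/586 - 1/26 = 2837/3809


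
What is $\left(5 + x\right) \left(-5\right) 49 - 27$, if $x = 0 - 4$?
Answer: $-272$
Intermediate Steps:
$x = -4$
$\left(5 + x\right) \left(-5\right) 49 - 27 = \left(5 - 4\right) \left(-5\right) 49 - 27 = 1 \left(-5\right) 49 - 27 = \left(-5\right) 49 - 27 = -245 - 27 = -272$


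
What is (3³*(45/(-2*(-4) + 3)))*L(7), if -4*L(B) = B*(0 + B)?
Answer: -59535/44 ≈ -1353.1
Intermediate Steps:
L(B) = -B²/4 (L(B) = -B*(0 + B)/4 = -B*B/4 = -B²/4)
(3³*(45/(-2*(-4) + 3)))*L(7) = (3³*(45/(-2*(-4) + 3)))*(-¼*7²) = (27*(45/(8 + 3)))*(-¼*49) = (27*(45/11))*(-49/4) = (1215/11)*(-49/4) = -59535/44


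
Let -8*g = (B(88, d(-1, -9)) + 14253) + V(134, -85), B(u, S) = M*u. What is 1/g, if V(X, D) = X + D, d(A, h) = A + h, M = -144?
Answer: -4/815 ≈ -0.0049080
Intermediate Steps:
B(u, S) = -144*u
V(X, D) = D + X
g = -815/4 (g = -((-144*88 + 14253) + (-85 + 134))/8 = -((-12672 + 14253) + 49)/8 = -(1581 + 49)/8 = -⅛*1630 = -815/4 ≈ -203.75)
1/g = 1/(-815/4) = -4/815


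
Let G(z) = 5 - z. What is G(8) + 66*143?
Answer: 9435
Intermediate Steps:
G(8) + 66*143 = (5 - 1*8) + 66*143 = (5 - 8) + 9438 = -3 + 9438 = 9435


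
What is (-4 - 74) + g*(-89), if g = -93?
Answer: 8199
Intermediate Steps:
(-4 - 74) + g*(-89) = (-4 - 74) - 93*(-89) = -78 + 8277 = 8199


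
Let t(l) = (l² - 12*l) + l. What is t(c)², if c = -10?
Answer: 44100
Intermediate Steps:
t(l) = l² - 11*l
t(c)² = (-10*(-11 - 10))² = (-10*(-21))² = 210² = 44100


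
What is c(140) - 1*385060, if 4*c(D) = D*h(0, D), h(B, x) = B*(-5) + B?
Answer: -385060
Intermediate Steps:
h(B, x) = -4*B (h(B, x) = -5*B + B = -4*B)
c(D) = 0 (c(D) = (D*(-4*0))/4 = (D*0)/4 = (1/4)*0 = 0)
c(140) - 1*385060 = 0 - 1*385060 = 0 - 385060 = -385060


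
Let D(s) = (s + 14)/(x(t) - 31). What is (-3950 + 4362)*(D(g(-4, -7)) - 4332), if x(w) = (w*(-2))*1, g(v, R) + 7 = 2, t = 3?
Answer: -66040716/37 ≈ -1.7849e+6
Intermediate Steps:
g(v, R) = -5 (g(v, R) = -7 + 2 = -5)
x(w) = -2*w (x(w) = -2*w*1 = -2*w)
D(s) = -14/37 - s/37 (D(s) = (s + 14)/(-2*3 - 31) = (14 + s)/(-6 - 31) = (14 + s)/(-37) = (14 + s)*(-1/37) = -14/37 - s/37)
(-3950 + 4362)*(D(g(-4, -7)) - 4332) = (-3950 + 4362)*((-14/37 - 1/37*(-5)) - 4332) = 412*((-14/37 + 5/37) - 4332) = 412*(-9/37 - 4332) = 412*(-160293/37) = -66040716/37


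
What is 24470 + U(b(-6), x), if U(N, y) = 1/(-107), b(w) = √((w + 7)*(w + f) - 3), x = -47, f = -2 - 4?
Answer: 2618289/107 ≈ 24470.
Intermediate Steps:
f = -6
b(w) = √(-3 + (-6 + w)*(7 + w)) (b(w) = √((w + 7)*(w - 6) - 3) = √((7 + w)*(-6 + w) - 3) = √((-6 + w)*(7 + w) - 3) = √(-3 + (-6 + w)*(7 + w)))
U(N, y) = -1/107
24470 + U(b(-6), x) = 24470 - 1/107 = 2618289/107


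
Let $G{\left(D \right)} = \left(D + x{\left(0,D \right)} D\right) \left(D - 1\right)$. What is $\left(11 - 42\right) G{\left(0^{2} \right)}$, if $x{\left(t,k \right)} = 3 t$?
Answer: $0$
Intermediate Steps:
$G{\left(D \right)} = D \left(-1 + D\right)$ ($G{\left(D \right)} = \left(D + 3 \cdot 0 D\right) \left(D - 1\right) = \left(D + 0 D\right) \left(-1 + D\right) = \left(D + 0\right) \left(-1 + D\right) = D \left(-1 + D\right)$)
$\left(11 - 42\right) G{\left(0^{2} \right)} = \left(11 - 42\right) 0^{2} \left(-1 + 0^{2}\right) = - 31 \cdot 0 \left(-1 + 0\right) = - 31 \cdot 0 \left(-1\right) = \left(-31\right) 0 = 0$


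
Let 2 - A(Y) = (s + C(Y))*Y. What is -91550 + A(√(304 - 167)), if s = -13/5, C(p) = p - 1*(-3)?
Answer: -91685 - 2*√137/5 ≈ -91690.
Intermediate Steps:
C(p) = 3 + p (C(p) = p + 3 = 3 + p)
s = -13/5 (s = -13*⅕ = -13/5 ≈ -2.6000)
A(Y) = 2 - Y*(⅖ + Y) (A(Y) = 2 - (-13/5 + (3 + Y))*Y = 2 - (⅖ + Y)*Y = 2 - Y*(⅖ + Y))
-91550 + A(√(304 - 167)) = -91550 + (2 - (√(304 - 167))² - 2*√(304 - 167)/5) = -91550 + (2 - (√137)² - 2*√137/5) = -91550 + (2 - 1*137 - 2*√137/5) = -91550 + (2 - 137 - 2*√137/5) = -91550 + (-135 - 2*√137/5) = -91685 - 2*√137/5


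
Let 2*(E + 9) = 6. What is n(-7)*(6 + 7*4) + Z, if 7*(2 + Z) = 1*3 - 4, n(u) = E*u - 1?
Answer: 9743/7 ≈ 1391.9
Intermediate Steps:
E = -6 (E = -9 + (½)*6 = -9 + 3 = -6)
n(u) = -1 - 6*u (n(u) = -6*u - 1 = -1 - 6*u)
Z = -15/7 (Z = -2 + (1*3 - 4)/7 = -2 + (3 - 4)/7 = -2 + (⅐)*(-1) = -2 - ⅐ = -15/7 ≈ -2.1429)
n(-7)*(6 + 7*4) + Z = (-1 - 6*(-7))*(6 + 7*4) - 15/7 = (-1 + 42)*(6 + 28) - 15/7 = 41*34 - 15/7 = 1394 - 15/7 = 9743/7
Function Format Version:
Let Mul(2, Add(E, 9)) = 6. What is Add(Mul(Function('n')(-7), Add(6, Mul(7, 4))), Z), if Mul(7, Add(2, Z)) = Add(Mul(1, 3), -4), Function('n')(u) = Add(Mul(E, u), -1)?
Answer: Rational(9743, 7) ≈ 1391.9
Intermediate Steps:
E = -6 (E = Add(-9, Mul(Rational(1, 2), 6)) = Add(-9, 3) = -6)
Function('n')(u) = Add(-1, Mul(-6, u)) (Function('n')(u) = Add(Mul(-6, u), -1) = Add(-1, Mul(-6, u)))
Z = Rational(-15, 7) (Z = Add(-2, Mul(Rational(1, 7), Add(Mul(1, 3), -4))) = Add(-2, Mul(Rational(1, 7), Add(3, -4))) = Add(-2, Mul(Rational(1, 7), -1)) = Add(-2, Rational(-1, 7)) = Rational(-15, 7) ≈ -2.1429)
Add(Mul(Function('n')(-7), Add(6, Mul(7, 4))), Z) = Add(Mul(Add(-1, Mul(-6, -7)), Add(6, Mul(7, 4))), Rational(-15, 7)) = Add(Mul(Add(-1, 42), Add(6, 28)), Rational(-15, 7)) = Add(Mul(41, 34), Rational(-15, 7)) = Add(1394, Rational(-15, 7)) = Rational(9743, 7)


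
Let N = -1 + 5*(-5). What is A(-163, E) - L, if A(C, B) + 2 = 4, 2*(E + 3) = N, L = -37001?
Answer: 37003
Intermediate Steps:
N = -26 (N = -1 - 25 = -26)
E = -16 (E = -3 + (½)*(-26) = -3 - 13 = -16)
A(C, B) = 2 (A(C, B) = -2 + 4 = 2)
A(-163, E) - L = 2 - 1*(-37001) = 2 + 37001 = 37003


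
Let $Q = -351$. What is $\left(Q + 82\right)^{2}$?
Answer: $72361$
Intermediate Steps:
$\left(Q + 82\right)^{2} = \left(-351 + 82\right)^{2} = \left(-269\right)^{2} = 72361$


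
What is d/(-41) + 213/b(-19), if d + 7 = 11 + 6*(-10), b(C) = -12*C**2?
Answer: 77953/59204 ≈ 1.3167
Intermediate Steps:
d = -56 (d = -7 + (11 + 6*(-10)) = -7 + (11 - 60) = -7 - 49 = -56)
d/(-41) + 213/b(-19) = -56/(-41) + 213/((-12*(-19)**2)) = -56*(-1/41) + 213/((-12*361)) = 56/41 + 213/(-4332) = 56/41 + 213*(-1/4332) = 56/41 - 71/1444 = 77953/59204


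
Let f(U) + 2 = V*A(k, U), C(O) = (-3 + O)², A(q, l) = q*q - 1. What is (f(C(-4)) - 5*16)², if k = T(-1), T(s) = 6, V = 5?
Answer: 8649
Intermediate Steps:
k = 6
A(q, l) = -1 + q² (A(q, l) = q² - 1 = -1 + q²)
f(U) = 173 (f(U) = -2 + 5*(-1 + 6²) = -2 + 5*(-1 + 36) = -2 + 5*35 = -2 + 175 = 173)
(f(C(-4)) - 5*16)² = (173 - 5*16)² = (173 - 80)² = 93² = 8649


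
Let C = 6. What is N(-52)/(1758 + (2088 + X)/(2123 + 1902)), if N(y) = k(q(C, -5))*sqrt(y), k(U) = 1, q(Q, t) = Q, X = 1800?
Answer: 4025*I*sqrt(13)/3539919 ≈ 0.0040996*I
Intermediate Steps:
N(y) = sqrt(y) (N(y) = 1*sqrt(y) = sqrt(y))
N(-52)/(1758 + (2088 + X)/(2123 + 1902)) = sqrt(-52)/(1758 + (2088 + 1800)/(2123 + 1902)) = (2*I*sqrt(13))/(1758 + 3888/4025) = (2*I*sqrt(13))/(7079838/4025) = (2*I*sqrt(13))*(4025/7079838) = 4025*I*sqrt(13)/3539919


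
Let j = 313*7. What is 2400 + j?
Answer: 4591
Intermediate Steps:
j = 2191
2400 + j = 2400 + 2191 = 4591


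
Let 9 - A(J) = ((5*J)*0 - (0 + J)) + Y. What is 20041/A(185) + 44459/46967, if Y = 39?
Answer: 948156792/7279885 ≈ 130.24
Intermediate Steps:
A(J) = -30 + J (A(J) = 9 - (((5*J)*0 - (0 + J)) + 39) = 9 - ((0 - J) + 39) = 9 - (-J + 39) = 9 - (39 - J) = 9 + (-39 + J) = -30 + J)
20041/A(185) + 44459/46967 = 20041/(-30 + 185) + 44459/46967 = 20041/155 + 44459*(1/46967) = 20041*(1/155) + 44459/46967 = 20041/155 + 44459/46967 = 948156792/7279885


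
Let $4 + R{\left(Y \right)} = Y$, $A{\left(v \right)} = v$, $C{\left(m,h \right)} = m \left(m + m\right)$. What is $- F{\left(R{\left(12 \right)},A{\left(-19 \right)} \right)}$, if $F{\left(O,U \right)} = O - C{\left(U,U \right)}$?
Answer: $714$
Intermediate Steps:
$C{\left(m,h \right)} = 2 m^{2}$ ($C{\left(m,h \right)} = m 2 m = 2 m^{2}$)
$R{\left(Y \right)} = -4 + Y$
$F{\left(O,U \right)} = O - 2 U^{2}$
$- F{\left(R{\left(12 \right)},A{\left(-19 \right)} \right)} = - (\left(-4 + 12\right) - 2 \left(-19\right)^{2}) = - (8 - 722) = \left(-1\right) \left(-714\right) = 714$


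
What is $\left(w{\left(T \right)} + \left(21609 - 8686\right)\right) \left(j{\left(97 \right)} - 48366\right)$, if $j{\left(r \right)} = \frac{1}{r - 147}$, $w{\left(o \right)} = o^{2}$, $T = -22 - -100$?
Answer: $- \frac{45964647107}{50} \approx -9.1929 \cdot 10^{8}$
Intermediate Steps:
$T = 78$ ($T = -22 + 100 = 78$)
$j{\left(r \right)} = \frac{1}{-147 + r}$
$\left(w{\left(T \right)} + \left(21609 - 8686\right)\right) \left(j{\left(97 \right)} - 48366\right) = \left(78^{2} + \left(21609 - 8686\right)\right) \left(\frac{1}{-147 + 97} - 48366\right) = \left(6084 + \left(21609 - 8686\right)\right) \left(\frac{1}{-50} - 48366\right) = \left(6084 + 12923\right) \left(- \frac{1}{50} - 48366\right) = 19007 \left(- \frac{2418301}{50}\right) = - \frac{45964647107}{50}$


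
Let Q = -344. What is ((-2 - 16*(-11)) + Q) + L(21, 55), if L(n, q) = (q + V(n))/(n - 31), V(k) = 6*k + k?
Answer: -951/5 ≈ -190.20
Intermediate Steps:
V(k) = 7*k
L(n, q) = (q + 7*n)/(-31 + n) (L(n, q) = (q + 7*n)/(n - 31) = (q + 7*n)/(-31 + n))
((-2 - 16*(-11)) + Q) + L(21, 55) = ((-2 - 16*(-11)) - 344) + (55 + 7*21)/(-31 + 21) = ((-2 + 176) - 344) + (55 + 147)/(-10) = (174 - 344) - ⅒*202 = -170 - 101/5 = -951/5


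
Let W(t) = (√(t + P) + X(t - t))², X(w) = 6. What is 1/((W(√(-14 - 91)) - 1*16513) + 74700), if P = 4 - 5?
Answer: 1/(58187 + (6 + √(-1 + I*√105))²) ≈ 1.7168e-5 - 1.14e-8*I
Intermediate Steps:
P = -1
W(t) = (6 + √(-1 + t))² (W(t) = (√(t - 1) + 6)² = (√(-1 + t) + 6)² = (6 + √(-1 + t))²)
1/((W(√(-14 - 91)) - 1*16513) + 74700) = 1/(((6 + √(-1 + √(-14 - 91)))² - 1*16513) + 74700) = 1/(((6 + √(-1 + √(-105)))² - 16513) + 74700) = 1/(((6 + √(-1 + I*√105))² - 16513) + 74700) = 1/((-16513 + (6 + √(-1 + I*√105))²) + 74700) = 1/(58187 + (6 + √(-1 + I*√105))²)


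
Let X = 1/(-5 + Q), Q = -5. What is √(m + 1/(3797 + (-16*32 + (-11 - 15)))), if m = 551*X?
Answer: I*√58521830410/32590 ≈ 7.4229*I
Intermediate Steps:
X = -⅒ (X = 1/(-5 - 5) = 1/(-10) = -⅒ ≈ -0.10000)
m = -551/10 (m = 551*(-⅒) = -551/10 ≈ -55.100)
√(m + 1/(3797 + (-16*32 + (-11 - 15)))) = √(-551/10 + 1/(3797 + (-16*32 + (-11 - 15)))) = √(-551/10 + 1/(3797 + (-512 - 26))) = √(-551/10 + 1/(3797 - 538)) = √(-551/10 + 1/3259) = √(-1795699/32590) = I*√58521830410/32590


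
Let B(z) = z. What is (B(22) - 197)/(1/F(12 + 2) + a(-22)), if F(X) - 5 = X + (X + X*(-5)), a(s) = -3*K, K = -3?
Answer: -6475/332 ≈ -19.503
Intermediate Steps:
a(s) = 9 (a(s) = -3*(-3) = 9)
F(X) = 5 - 3*X (F(X) = 5 + (X + (X + X*(-5))) = 5 + (X + (X - 5*X)) = 5 + (X - 4*X) = 5 - 3*X)
(B(22) - 197)/(1/F(12 + 2) + a(-22)) = (22 - 197)/(1/(5 - 3*(12 + 2)) + 9) = -175/(1/(5 - 3*14) + 9) = -175/(1/(5 - 42) + 9) = -175/(1/(-37) + 9) = -175/(-1/37 + 9) = -175/332/37 = -175*37/332 = -6475/332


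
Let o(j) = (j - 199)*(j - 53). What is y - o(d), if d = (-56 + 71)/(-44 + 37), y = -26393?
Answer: -1836745/49 ≈ -37485.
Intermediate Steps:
d = -15/7 (d = 15/(-7) = 15*(-⅐) = -15/7 ≈ -2.1429)
o(j) = (-199 + j)*(-53 + j)
y - o(d) = -26393 - (10547 + (-15/7)² - 252*(-15/7)) = -26393 - (10547 + 225/49 + 540) = -26393 - 1*543488/49 = -26393 - 543488/49 = -1836745/49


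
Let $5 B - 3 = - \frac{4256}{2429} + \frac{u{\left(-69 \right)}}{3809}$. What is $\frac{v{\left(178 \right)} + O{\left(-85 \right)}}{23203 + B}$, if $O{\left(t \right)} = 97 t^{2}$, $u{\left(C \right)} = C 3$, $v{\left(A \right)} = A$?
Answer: $\frac{149440610995}{4946492623} \approx 30.211$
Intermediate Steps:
$u{\left(C \right)} = 3 C$
$B = \frac{1577468}{6608615}$ ($B = \frac{3}{5} + \frac{- \frac{4256}{2429} + \frac{3 \left(-69\right)}{3809}}{5} = \frac{3}{5} + \frac{\left(-4256\right) \frac{1}{2429} - \frac{207}{3809}}{5} = \frac{3}{5} + \frac{- \frac{608}{347} - \frac{207}{3809}}{5} = \frac{3}{5} + \frac{1}{5} \left(- \frac{2387701}{1321723}\right) = \frac{3}{5} - \frac{2387701}{6608615} = \frac{1577468}{6608615} \approx 0.2387$)
$\frac{v{\left(178 \right)} + O{\left(-85 \right)}}{23203 + B} = \frac{178 + 97 \left(-85\right)^{2}}{23203 + \frac{1577468}{6608615}} = \frac{178 + 97 \cdot 7225}{\frac{153341271313}{6608615}} = \left(178 + 700825\right) \frac{6608615}{153341271313} = 701003 \cdot \frac{6608615}{153341271313} = \frac{149440610995}{4946492623}$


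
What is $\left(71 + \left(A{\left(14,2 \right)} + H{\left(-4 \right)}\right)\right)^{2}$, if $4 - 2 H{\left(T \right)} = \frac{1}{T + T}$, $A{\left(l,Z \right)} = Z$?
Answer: $\frac{1442401}{256} \approx 5634.4$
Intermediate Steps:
$H{\left(T \right)} = 2 - \frac{1}{4 T}$ ($H{\left(T \right)} = 2 - \frac{1}{2 \left(T + T\right)} = 2 - \frac{1}{2 \cdot 2 T} = 2 - \frac{\frac{1}{2} \frac{1}{T}}{2} = 2 - \frac{1}{4 T}$)
$\left(71 + \left(A{\left(14,2 \right)} + H{\left(-4 \right)}\right)\right)^{2} = \left(71 + \left(2 + \left(2 - \frac{1}{4 \left(-4\right)}\right)\right)\right)^{2} = \left(71 + \left(2 + \left(2 - - \frac{1}{16}\right)\right)\right)^{2} = \left(71 + \left(2 + \left(2 + \frac{1}{16}\right)\right)\right)^{2} = \left(71 + \left(2 + \frac{33}{16}\right)\right)^{2} = \left(71 + \frac{65}{16}\right)^{2} = \left(\frac{1201}{16}\right)^{2} = \frac{1442401}{256}$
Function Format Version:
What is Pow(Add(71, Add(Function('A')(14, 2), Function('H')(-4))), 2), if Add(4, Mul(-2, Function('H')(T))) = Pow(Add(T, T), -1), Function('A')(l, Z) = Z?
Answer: Rational(1442401, 256) ≈ 5634.4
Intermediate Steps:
Function('H')(T) = Add(2, Mul(Rational(-1, 4), Pow(T, -1))) (Function('H')(T) = Add(2, Mul(Rational(-1, 2), Pow(Add(T, T), -1))) = Add(2, Mul(Rational(-1, 2), Pow(Mul(2, T), -1))) = Add(2, Mul(Rational(-1, 2), Mul(Rational(1, 2), Pow(T, -1)))) = Add(2, Mul(Rational(-1, 4), Pow(T, -1))))
Pow(Add(71, Add(Function('A')(14, 2), Function('H')(-4))), 2) = Pow(Add(71, Add(2, Add(2, Mul(Rational(-1, 4), Pow(-4, -1))))), 2) = Pow(Add(71, Add(2, Add(2, Mul(Rational(-1, 4), Rational(-1, 4))))), 2) = Pow(Add(71, Add(2, Add(2, Rational(1, 16)))), 2) = Pow(Add(71, Add(2, Rational(33, 16))), 2) = Pow(Add(71, Rational(65, 16)), 2) = Pow(Rational(1201, 16), 2) = Rational(1442401, 256)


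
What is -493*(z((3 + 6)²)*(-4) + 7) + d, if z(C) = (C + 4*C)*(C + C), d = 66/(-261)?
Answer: 11256013781/87 ≈ 1.2938e+8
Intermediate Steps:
d = -22/87 (d = 66*(-1/261) = -22/87 ≈ -0.25287)
z(C) = 10*C² (z(C) = (5*C)*(2*C) = 10*C²)
-493*(z((3 + 6)²)*(-4) + 7) + d = -493*((10*((3 + 6)²)²)*(-4) + 7) - 22/87 = -493*((10*(9²)²)*(-4) + 7) - 22/87 = -493*((10*81²)*(-4) + 7) - 22/87 = -493*((10*6561)*(-4) + 7) - 22/87 = -493*(65610*(-4) + 7) - 22/87 = -493*(-262440 + 7) - 22/87 = -493*(-262433) - 22/87 = 129379469 - 22/87 = 11256013781/87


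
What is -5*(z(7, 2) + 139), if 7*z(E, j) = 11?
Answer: -4920/7 ≈ -702.86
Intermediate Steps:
z(E, j) = 11/7 (z(E, j) = (⅐)*11 = 11/7)
-5*(z(7, 2) + 139) = -5*(11/7 + 139) = -5*984/7 = -4920/7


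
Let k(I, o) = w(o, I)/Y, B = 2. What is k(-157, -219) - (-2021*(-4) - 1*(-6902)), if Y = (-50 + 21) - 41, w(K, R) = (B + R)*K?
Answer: -216593/14 ≈ -15471.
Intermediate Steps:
w(K, R) = K*(2 + R) (w(K, R) = (2 + R)*K = K*(2 + R))
Y = -70 (Y = -29 - 41 = -70)
k(I, o) = -o*(2 + I)/70 (k(I, o) = (o*(2 + I))/(-70) = (o*(2 + I))*(-1/70) = -o*(2 + I)/70)
k(-157, -219) - (-2021*(-4) - 1*(-6902)) = -1/70*(-219)*(2 - 157) - (-2021*(-4) - 1*(-6902)) = -1/70*(-219)*(-155) - (8084 + 6902) = -6789/14 - 1*14986 = -6789/14 - 14986 = -216593/14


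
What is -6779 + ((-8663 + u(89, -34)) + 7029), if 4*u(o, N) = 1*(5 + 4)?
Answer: -33643/4 ≈ -8410.8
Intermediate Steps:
u(o, N) = 9/4 (u(o, N) = (1*(5 + 4))/4 = (1*9)/4 = (¼)*9 = 9/4)
-6779 + ((-8663 + u(89, -34)) + 7029) = -6779 + ((-8663 + 9/4) + 7029) = -6779 + (-34643/4 + 7029) = -6779 - 6527/4 = -33643/4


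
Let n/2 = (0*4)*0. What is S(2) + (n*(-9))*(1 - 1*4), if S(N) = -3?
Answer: -3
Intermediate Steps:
n = 0 (n = 2*((0*4)*0) = 2*(0*0) = 2*0 = 0)
S(2) + (n*(-9))*(1 - 1*4) = -3 + (0*(-9))*(1 - 1*4) = -3 + 0*(1 - 4) = -3 + 0*(-3) = -3 + 0 = -3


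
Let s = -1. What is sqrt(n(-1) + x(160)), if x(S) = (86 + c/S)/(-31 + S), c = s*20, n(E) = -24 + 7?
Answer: I*sqrt(483234)/172 ≈ 4.0416*I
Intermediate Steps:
n(E) = -17
c = -20 (c = -1*20 = -20)
x(S) = (86 - 20/S)/(-31 + S)
sqrt(n(-1) + x(160)) = sqrt(-17 + 2*(-10 + 43*160)/(160*(-31 + 160))) = sqrt(-17 + 2*(1/160)*(-10 + 6880)/129) = sqrt(-17 + 2*(1/160)*(1/129)*6870) = sqrt(-17 + 229/344) = sqrt(-5619/344) = I*sqrt(483234)/172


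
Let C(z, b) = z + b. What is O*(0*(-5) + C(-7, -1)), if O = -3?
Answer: 24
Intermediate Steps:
C(z, b) = b + z
O*(0*(-5) + C(-7, -1)) = -3*(0*(-5) + (-1 - 7)) = -3*(0 - 8) = -3*(-8) = 24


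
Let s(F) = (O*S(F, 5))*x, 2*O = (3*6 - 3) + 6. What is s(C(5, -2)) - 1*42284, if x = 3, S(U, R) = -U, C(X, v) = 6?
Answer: -42473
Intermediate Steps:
O = 21/2 (O = ((3*6 - 3) + 6)/2 = ((18 - 3) + 6)/2 = (15 + 6)/2 = (1/2)*21 = 21/2 ≈ 10.500)
s(F) = -63*F/2 (s(F) = (21*(-F)/2)*3 = -21*F/2*3 = -63*F/2)
s(C(5, -2)) - 1*42284 = -63/2*6 - 1*42284 = -189 - 42284 = -42473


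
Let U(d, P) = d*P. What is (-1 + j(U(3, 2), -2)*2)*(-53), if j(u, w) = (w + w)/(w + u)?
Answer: 159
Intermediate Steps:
U(d, P) = P*d
j(u, w) = 2*w/(u + w) (j(u, w) = (2*w)/(u + w) = 2*w/(u + w))
(-1 + j(U(3, 2), -2)*2)*(-53) = (-1 + (2*(-2)/(2*3 - 2))*2)*(-53) = (-1 + (2*(-2)/(6 - 2))*2)*(-53) = (-1 + (2*(-2)/4)*2)*(-53) = (-1 + (2*(-2)*(¼))*2)*(-53) = (-1 - 1*2)*(-53) = (-1 - 2)*(-53) = -3*(-53) = 159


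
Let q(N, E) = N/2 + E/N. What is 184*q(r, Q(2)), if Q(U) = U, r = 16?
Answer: 1495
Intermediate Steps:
q(N, E) = N/2 + E/N (q(N, E) = N*(1/2) + E/N = N/2 + E/N)
184*q(r, Q(2)) = 184*((1/2)*16 + 2/16) = 184*(8 + 2*(1/16)) = 184*(8 + 1/8) = 184*(65/8) = 1495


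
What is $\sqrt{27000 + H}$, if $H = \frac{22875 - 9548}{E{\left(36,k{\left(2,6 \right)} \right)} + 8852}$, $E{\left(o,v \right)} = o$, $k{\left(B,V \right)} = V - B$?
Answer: $\frac{\sqrt{533256284594}}{4444} \approx 164.32$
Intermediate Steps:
$H = \frac{13327}{8888}$ ($H = \frac{22875 - 9548}{36 + 8852} = \frac{13327}{8888} \approx 1.4994$)
$\sqrt{27000 + H} = \sqrt{27000 + \frac{13327}{8888}} = \sqrt{\frac{239989327}{8888}} = \frac{\sqrt{533256284594}}{4444}$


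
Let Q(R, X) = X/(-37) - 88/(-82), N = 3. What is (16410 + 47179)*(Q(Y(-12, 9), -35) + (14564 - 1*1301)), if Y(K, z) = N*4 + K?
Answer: 1279603609026/1517 ≈ 8.4351e+8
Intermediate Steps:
Y(K, z) = 12 + K (Y(K, z) = 3*4 + K = 12 + K)
Q(R, X) = 44/41 - X/37 (Q(R, X) = X*(-1/37) - 88*(-1/82) = -X/37 + 44/41 = 44/41 - X/37)
(16410 + 47179)*(Q(Y(-12, 9), -35) + (14564 - 1*1301)) = (16410 + 47179)*((44/41 - 1/37*(-35)) + (14564 - 1*1301)) = 63589*((44/41 + 35/37) + (14564 - 1301)) = 63589*(3063/1517 + 13263) = 63589*(20123034/1517) = 1279603609026/1517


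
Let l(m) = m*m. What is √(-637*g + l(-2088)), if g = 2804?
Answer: 2*√643399 ≈ 1604.2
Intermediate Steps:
l(m) = m²
√(-637*g + l(-2088)) = √(-637*2804 + (-2088)²) = √(-1786148 + 4359744) = √2573596 = 2*√643399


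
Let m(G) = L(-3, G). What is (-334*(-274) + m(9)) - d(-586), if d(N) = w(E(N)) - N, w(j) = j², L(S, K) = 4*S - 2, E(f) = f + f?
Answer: -1282668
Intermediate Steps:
E(f) = 2*f
L(S, K) = -2 + 4*S
m(G) = -14 (m(G) = -2 + 4*(-3) = -2 - 12 = -14)
d(N) = -N + 4*N² (d(N) = (2*N)² - N = 4*N² - N = -N + 4*N²)
(-334*(-274) + m(9)) - d(-586) = (-334*(-274) - 14) - (-586)*(-1 + 4*(-586)) = (91516 - 14) - (-586)*(-1 - 2344) = 91502 - (-586)*(-2345) = 91502 - 1*1374170 = 91502 - 1374170 = -1282668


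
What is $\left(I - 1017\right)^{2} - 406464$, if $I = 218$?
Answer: $231937$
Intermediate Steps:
$\left(I - 1017\right)^{2} - 406464 = \left(218 - 1017\right)^{2} - 406464 = \left(-799\right)^{2} - 406464 = 638401 - 406464 = 231937$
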